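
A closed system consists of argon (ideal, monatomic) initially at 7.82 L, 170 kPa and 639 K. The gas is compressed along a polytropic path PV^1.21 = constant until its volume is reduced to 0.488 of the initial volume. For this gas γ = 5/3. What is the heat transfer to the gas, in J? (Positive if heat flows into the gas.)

n = P₁V₁/(RT₁) = 170×7.82/(8.314×639) = 0.250 mol.
Polytropic n=1.21: T₂ = T₁(V₁/V₂)^(n−1) = 639×(2.05)^0.21 = 743 K; P₂ = P₁(V₁/V₂)^n = 405 kPa.
W = (P₁V₁−P₂V₂)/(n−1) = (170×7.82−405×3.82)/0.21 = -1030 J.
ΔU = nCvΔT = 0.250×12.5×(743−639) = 324 J.
Q = ΔU + W = -705 J.

-705 J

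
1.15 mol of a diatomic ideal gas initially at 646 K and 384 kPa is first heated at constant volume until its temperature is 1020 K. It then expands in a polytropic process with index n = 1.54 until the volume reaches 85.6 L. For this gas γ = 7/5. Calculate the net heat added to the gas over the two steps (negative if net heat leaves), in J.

5180 J

V₁ = nRT₁/P₁ = 1.15×8.314×646/384 = 16.1 L.
Step 1 — Isochoric: V stays 16.1 L; P/T = const ⇒ T₂ = 1020 K, P₂ = 606 kPa.
W = 0 (no volume change).
ΔU = nCvΔT = 1.15×20.8×(1020−646) = 8940 J.
Q = ΔU = 8940 J.
State after step 1: P = 606 kPa, V = 16.1 L, T = 1020 K.
Step 2 — Polytropic n=1.54: T₂ = T₁(V₁/V₂)^(n−1) = 1020×(0.188)^0.54 = 414 K; P₂ = P₁(V₁/V₂)^n = 46.2 kPa.
W = (P₁V₁−P₂V₂)/(n−1) = (606×16.1−46.2×85.6)/0.54 = 10700 J.
ΔU = nCvΔT = 1.15×20.8×(414−1020) = -14500 J.
Q = ΔU + W = -3760 J.
Net over both steps: W = 10700 J, Q = 5180 J, ΔU = -5560 J.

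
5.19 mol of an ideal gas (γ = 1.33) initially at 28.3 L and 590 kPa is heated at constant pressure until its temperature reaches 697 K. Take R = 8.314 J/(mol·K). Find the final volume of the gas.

51.0 L

T₁ = P₁V₁/(nR) = 590×28.3/(5.19×8.314) = 387 K.
Isobaric: P stays 590 kPa; V/T = const ⇒ T₂ = 697 K, V₂ = 51.0 L.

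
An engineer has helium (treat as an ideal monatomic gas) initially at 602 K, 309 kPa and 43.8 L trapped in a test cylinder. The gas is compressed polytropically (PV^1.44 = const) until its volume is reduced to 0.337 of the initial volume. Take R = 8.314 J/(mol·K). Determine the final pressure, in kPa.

1480 kPa

Polytropic n=1.44: T₂ = T₁(V₁/V₂)^(n−1) = 602×(2.97)^0.44 = 971 K; P₂ = P₁(V₁/V₂)^n = 1480 kPa.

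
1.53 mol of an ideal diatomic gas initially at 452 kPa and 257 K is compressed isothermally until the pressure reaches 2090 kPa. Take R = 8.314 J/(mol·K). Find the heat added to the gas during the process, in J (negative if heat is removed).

V₁ = nRT₁/P₁ = 1.53×8.314×257/452 = 7.23 L.
Isothermal: T stays 257 K; PV = const ⇒ V₂ = 1.56 L, P₂ = 2090 kPa.
ΔU = 0 (ideal gas, T constant).
W = nRT ln(V₂/V₁) = 1.53×8.314×257×ln(0.216) = -5010 J.
Q = ΔU + W = -5010 J.

-5010 J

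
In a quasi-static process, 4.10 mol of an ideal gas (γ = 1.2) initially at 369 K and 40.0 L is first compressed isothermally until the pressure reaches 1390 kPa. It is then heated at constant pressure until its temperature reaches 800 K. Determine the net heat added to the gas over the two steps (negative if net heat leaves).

69500 J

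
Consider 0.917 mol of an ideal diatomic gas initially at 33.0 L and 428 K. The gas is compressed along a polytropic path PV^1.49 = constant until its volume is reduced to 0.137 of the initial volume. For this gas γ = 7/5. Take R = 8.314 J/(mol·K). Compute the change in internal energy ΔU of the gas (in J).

13400 J

P₁ = nRT₁/V₁ = 0.917×8.314×428/33.0 = 98.9 kPa.
Polytropic n=1.49: T₂ = T₁(V₁/V₂)^(n−1) = 428×(7.30)^0.49 = 1130 K; P₂ = P₁(V₁/V₂)^n = 1910 kPa.
For an ideal gas ΔU = nCvΔT with Cv = (5/2)R = 20.8 J/(mol·K).
ΔU = 0.917×20.8×(1130−428) = 13400 J.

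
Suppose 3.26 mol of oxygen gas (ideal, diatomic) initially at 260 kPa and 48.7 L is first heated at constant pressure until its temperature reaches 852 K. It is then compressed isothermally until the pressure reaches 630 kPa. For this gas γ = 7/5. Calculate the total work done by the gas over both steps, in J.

-10000 J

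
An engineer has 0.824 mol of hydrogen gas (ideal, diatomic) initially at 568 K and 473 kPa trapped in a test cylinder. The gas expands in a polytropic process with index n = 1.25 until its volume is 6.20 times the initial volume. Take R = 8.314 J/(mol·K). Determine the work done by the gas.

5700 J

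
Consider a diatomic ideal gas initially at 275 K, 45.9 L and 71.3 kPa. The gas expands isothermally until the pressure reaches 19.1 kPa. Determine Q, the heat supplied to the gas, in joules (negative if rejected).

4310 J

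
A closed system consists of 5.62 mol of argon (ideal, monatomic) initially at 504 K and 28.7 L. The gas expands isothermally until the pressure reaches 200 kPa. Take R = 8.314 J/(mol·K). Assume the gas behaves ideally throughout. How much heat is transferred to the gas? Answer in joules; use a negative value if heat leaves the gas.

P₁ = nRT₁/V₁ = 5.62×8.314×504/28.7 = 821 kPa.
Isothermal: T stays 504 K; PV = const ⇒ V₂ = 118 L, P₂ = 200 kPa.
ΔU = 0 (ideal gas, T constant).
W = nRT ln(V₂/V₁) = 5.62×8.314×504×ln(4.10) = 33200 J.
Q = ΔU + W = 33200 J.

33200 J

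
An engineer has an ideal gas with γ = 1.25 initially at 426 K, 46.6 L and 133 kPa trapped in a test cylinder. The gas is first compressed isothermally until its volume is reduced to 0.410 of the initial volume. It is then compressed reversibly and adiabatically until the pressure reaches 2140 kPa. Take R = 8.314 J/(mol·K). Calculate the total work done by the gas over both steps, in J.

-16900 J

n = P₁V₁/(RT₁) = 133×46.6/(8.314×426) = 1.75 mol.
Step 1 — Isothermal: T stays 426 K; PV = const ⇒ V₂ = 19.1 L, P₂ = 324 kPa.
ΔU = 0 (ideal gas, T constant).
W = nRT ln(V₂/V₁) = 1.75×8.314×426×ln(0.410) = -5530 J.
Q = ΔU + W = -5530 J.
State after step 1: P = 324 kPa, V = 19.1 L, T = 426 K.
Step 2 — Adiabatic: T₂/T₁ = (P₂/P₁)^((γ−1)/γ) ⇒ T₂ = 426×(6.60)^0.200 = 621 K; V₂ = 4.22 L.
ΔU = nCvΔT = 1.75×33.3×(621−426) = 11400 J.
Q = 0 for an adiabatic process, so W = −ΔU = -11400 J.
Net over both steps: W = -16900 J, Q = -5530 J, ΔU = 11400 J.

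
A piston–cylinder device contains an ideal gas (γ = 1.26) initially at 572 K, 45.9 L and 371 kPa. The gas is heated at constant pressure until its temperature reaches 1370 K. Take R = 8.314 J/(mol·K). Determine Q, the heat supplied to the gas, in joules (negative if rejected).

n = P₁V₁/(RT₁) = 371×45.9/(8.314×572) = 3.58 mol.
Isobaric: P stays 371 kPa; V/T = const ⇒ T₂ = 1370 K, V₂ = 110 L.
W = PΔV = 371×(110−45.9) kPa·L = 23800 J.
ΔU = nCvΔT = 3.58×32.0×(1370−572) = 91400 J.
Q = ΔU + W = nCpΔT = 115000 J.

115000 J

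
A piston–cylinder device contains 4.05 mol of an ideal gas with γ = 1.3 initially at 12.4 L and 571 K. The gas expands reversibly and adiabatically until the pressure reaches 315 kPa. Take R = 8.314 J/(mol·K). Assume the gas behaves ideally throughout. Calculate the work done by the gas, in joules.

19700 J

P₁ = nRT₁/V₁ = 4.05×8.314×571/12.4 = 1550 kPa.
Adiabatic: T₂/T₁ = (P₂/P₁)^((γ−1)/γ) ⇒ T₂ = 571×(0.203)^0.231 = 395 K; V₂ = 42.3 L.
ΔU = nCvΔT = 4.05×27.7×(395−571) = -19700 J.
Q = 0 for an adiabatic process, so W = −ΔU = 19700 J.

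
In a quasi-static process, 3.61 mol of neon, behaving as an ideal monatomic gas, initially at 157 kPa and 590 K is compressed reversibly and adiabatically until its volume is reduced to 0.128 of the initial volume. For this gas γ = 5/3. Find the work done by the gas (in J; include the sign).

-78000 J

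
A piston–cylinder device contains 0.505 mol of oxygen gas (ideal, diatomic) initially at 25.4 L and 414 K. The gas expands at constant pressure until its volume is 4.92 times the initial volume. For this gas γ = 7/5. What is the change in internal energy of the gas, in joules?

17000 J

P₁ = nRT₁/V₁ = 0.505×8.314×414/25.4 = 68.4 kPa.
Isobaric: P stays 68.4 kPa; V/T = const ⇒ T₂ = 2040 K, V₂ = 125 L.
For an ideal gas ΔU = nCvΔT with Cv = (5/2)R = 20.8 J/(mol·K).
ΔU = 0.505×20.8×(2040−414) = 17000 J.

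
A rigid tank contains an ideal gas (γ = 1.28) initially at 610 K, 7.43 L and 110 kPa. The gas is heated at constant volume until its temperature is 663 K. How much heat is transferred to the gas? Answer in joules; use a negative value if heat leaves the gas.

254 J

n = P₁V₁/(RT₁) = 110×7.43/(8.314×610) = 0.161 mol.
Isochoric: V stays 7.43 L; P/T = const ⇒ T₂ = 663 K, P₂ = 120 kPa.
W = 0 (no volume change).
ΔU = nCvΔT = 0.161×29.7×(663−610) = 254 J.
Q = ΔU = 254 J.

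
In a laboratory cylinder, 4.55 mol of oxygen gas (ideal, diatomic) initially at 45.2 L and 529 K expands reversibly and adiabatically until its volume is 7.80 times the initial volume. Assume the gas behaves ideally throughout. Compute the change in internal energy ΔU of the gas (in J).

-28000 J

P₁ = nRT₁/V₁ = 4.55×8.314×529/45.2 = 443 kPa.
Adiabatic: TV^(γ−1) = const ⇒ T₂ = 529×(0.128)^0.400 = 233 K; PV^γ = const ⇒ P₂ = 25.0 kPa.
For an ideal gas ΔU = nCvΔT with Cv = (5/2)R = 20.8 J/(mol·K).
ΔU = 4.55×20.8×(233−529) = -28000 J.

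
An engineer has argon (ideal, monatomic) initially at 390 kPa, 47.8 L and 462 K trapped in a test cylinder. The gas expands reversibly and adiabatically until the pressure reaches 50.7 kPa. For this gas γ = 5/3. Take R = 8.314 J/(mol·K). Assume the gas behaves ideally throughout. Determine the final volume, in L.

Adiabatic: T₂/T₁ = (P₂/P₁)^((γ−1)/γ) ⇒ T₂ = 462×(0.130)^0.400 = 204 K; V₂ = 163 L.

163 L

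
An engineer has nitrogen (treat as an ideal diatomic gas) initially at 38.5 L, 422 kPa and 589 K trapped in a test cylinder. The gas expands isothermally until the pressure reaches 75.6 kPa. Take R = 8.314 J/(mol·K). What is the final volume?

215 L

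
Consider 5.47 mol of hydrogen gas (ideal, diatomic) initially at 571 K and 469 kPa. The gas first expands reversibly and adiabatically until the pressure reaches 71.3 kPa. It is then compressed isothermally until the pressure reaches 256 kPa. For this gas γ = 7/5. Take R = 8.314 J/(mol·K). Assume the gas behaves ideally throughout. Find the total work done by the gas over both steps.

V₁ = nRT₁/P₁ = 5.47×8.314×571/469 = 55.4 L.
Step 1 — Adiabatic: T₂/T₁ = (P₂/P₁)^((γ−1)/γ) ⇒ T₂ = 571×(0.152)^0.286 = 333 K; V₂ = 213 L.
ΔU = nCvΔT = 5.47×20.8×(333−571) = -27000 J.
Q = 0 for an adiabatic process, so W = −ΔU = 27000 J.
State after step 1: P = 71.3 kPa, V = 213 L, T = 333 K.
Step 2 — Isothermal: T stays 333 K; PV = const ⇒ V₂ = 59.2 L, P₂ = 256 kPa.
ΔU = 0 (ideal gas, T constant).
W = nRT ln(V₂/V₁) = 5.47×8.314×333×ln(0.279) = -19400 J.
Q = ΔU + W = -19400 J.
Net over both steps: W = 7640 J, Q = -19400 J, ΔU = -27000 J.

7640 J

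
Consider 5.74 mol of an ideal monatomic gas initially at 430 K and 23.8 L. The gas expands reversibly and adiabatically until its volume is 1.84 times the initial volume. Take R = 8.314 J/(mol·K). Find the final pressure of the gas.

312 kPa

P₁ = nRT₁/V₁ = 5.74×8.314×430/23.8 = 862 kPa.
Adiabatic: TV^(γ−1) = const ⇒ T₂ = 430×(0.543)^0.667 = 286 K; PV^γ = const ⇒ P₂ = 312 kPa.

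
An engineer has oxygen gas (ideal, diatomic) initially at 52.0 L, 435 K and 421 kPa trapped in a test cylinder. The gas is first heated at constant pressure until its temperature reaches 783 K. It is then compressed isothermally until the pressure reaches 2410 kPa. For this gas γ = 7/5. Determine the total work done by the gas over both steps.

n = P₁V₁/(RT₁) = 421×52.0/(8.314×435) = 6.05 mol.
Step 1 — Isobaric: P stays 421 kPa; V/T = const ⇒ T₂ = 783 K, V₂ = 93.6 L.
W = PΔV = 421×(93.6−52.0) kPa·L = 17500 J.
ΔU = nCvΔT = 6.05×20.8×(783−435) = 43800 J.
Q = ΔU + W = nCpΔT = 61300 J.
State after step 1: P = 421 kPa, V = 93.6 L, T = 783 K.
Step 2 — Isothermal: T stays 783 K; PV = const ⇒ V₂ = 16.4 L, P₂ = 2410 kPa.
ΔU = 0 (ideal gas, T constant).
W = nRT ln(V₂/V₁) = 6.05×8.314×783×ln(0.175) = -68800 J.
Q = ΔU + W = -68800 J.
Net over both steps: W = -51200 J, Q = -7460 J, ΔU = 43800 J.

-51200 J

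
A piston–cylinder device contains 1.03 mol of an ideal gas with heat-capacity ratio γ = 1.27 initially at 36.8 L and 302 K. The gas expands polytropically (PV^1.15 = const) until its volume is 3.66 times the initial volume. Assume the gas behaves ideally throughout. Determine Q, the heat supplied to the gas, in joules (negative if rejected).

P₁ = nRT₁/V₁ = 1.03×8.314×302/36.8 = 70.3 kPa.
Polytropic n=1.15: T₂ = T₁(V₁/V₂)^(n−1) = 302×(0.273)^0.15 = 249 K; P₂ = P₁(V₁/V₂)^n = 15.8 kPa.
W = (P₁V₁−P₂V₂)/(n−1) = (70.3×36.8−15.8×135)/0.15 = 3050 J.
ΔU = nCvΔT = 1.03×30.8×(249−302) = -1690 J.
Q = ΔU + W = 1360 J.

1360 J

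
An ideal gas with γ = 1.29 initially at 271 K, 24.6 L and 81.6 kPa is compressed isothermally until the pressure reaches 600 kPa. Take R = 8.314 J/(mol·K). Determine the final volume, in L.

3.35 L

Isothermal: T stays 271 K; PV = const ⇒ V₂ = 3.35 L, P₂ = 600 kPa.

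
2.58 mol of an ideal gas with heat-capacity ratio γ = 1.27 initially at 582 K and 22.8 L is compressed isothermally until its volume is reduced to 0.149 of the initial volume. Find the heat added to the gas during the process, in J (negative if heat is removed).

P₁ = nRT₁/V₁ = 2.58×8.314×582/22.8 = 548 kPa.
Isothermal: T stays 582 K; PV = const ⇒ V₂ = 3.40 L, P₂ = 3670 kPa.
ΔU = 0 (ideal gas, T constant).
W = nRT ln(V₂/V₁) = 2.58×8.314×582×ln(0.149) = -23800 J.
Q = ΔU + W = -23800 J.

-23800 J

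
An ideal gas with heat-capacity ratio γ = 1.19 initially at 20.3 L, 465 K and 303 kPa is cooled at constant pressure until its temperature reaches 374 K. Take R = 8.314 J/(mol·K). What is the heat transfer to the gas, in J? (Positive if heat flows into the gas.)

n = P₁V₁/(RT₁) = 303×20.3/(8.314×465) = 1.59 mol.
Isobaric: P stays 303 kPa; V/T = const ⇒ T₂ = 374 K, V₂ = 16.3 L.
W = PΔV = 303×(16.3−20.3) kPa·L = -1200 J.
ΔU = nCvΔT = 1.59×43.8×(374−465) = -6340 J.
Q = ΔU + W = nCpΔT = -7540 J.

-7540 J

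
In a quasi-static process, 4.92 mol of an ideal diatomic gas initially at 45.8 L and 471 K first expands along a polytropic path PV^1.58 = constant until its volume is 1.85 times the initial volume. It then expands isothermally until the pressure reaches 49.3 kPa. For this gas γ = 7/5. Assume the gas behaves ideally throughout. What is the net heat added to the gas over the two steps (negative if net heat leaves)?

P₁ = nRT₁/V₁ = 4.92×8.314×471/45.8 = 421 kPa.
Step 1 — Polytropic n=1.58: T₂ = T₁(V₁/V₂)^(n−1) = 471×(0.541)^0.58 = 330 K; P₂ = P₁(V₁/V₂)^n = 159 kPa.
W = (P₁V₁−P₂V₂)/(n−1) = (421×45.8−159×84.7)/0.58 = 9970 J.
ΔU = nCvΔT = 4.92×20.8×(330−471) = -14500 J.
Q = ΔU + W = -4490 J.
State after step 1: P = 159 kPa, V = 84.7 L, T = 330 K.
Step 2 — Isothermal: T stays 330 K; PV = const ⇒ V₂ = 274 L, P₂ = 49.3 kPa.
ΔU = 0 (ideal gas, T constant).
W = nRT ln(V₂/V₁) = 4.92×8.314×330×ln(3.23) = 15800 J.
Q = ΔU + W = 15800 J.
Net over both steps: W = 25800 J, Q = 11300 J, ΔU = -14500 J.

11300 J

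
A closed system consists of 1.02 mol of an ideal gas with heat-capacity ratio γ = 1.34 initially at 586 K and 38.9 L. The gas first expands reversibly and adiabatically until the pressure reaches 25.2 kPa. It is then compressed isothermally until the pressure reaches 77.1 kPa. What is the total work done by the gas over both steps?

1250 J

P₁ = nRT₁/V₁ = 1.02×8.314×586/38.9 = 128 kPa.
Step 1 — Adiabatic: T₂/T₁ = (P₂/P₁)^((γ−1)/γ) ⇒ T₂ = 586×(0.197)^0.254 = 388 K; V₂ = 131 L.
ΔU = nCvΔT = 1.02×24.5×(388−586) = -4930 J.
Q = 0 for an adiabatic process, so W = −ΔU = 4930 J.
State after step 1: P = 25.2 kPa, V = 131 L, T = 388 K.
Step 2 — Isothermal: T stays 388 K; PV = const ⇒ V₂ = 42.7 L, P₂ = 77.1 kPa.
ΔU = 0 (ideal gas, T constant).
W = nRT ln(V₂/V₁) = 1.02×8.314×388×ln(0.327) = -3680 J.
Q = ΔU + W = -3680 J.
Net over both steps: W = 1250 J, Q = -3680 J, ΔU = -4930 J.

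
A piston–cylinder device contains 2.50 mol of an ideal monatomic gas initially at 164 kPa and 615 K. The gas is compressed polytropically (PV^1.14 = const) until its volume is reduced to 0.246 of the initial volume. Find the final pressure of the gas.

V₁ = nRT₁/P₁ = 2.50×8.314×615/164 = 77.9 L.
Polytropic n=1.14: T₂ = T₁(V₁/V₂)^(n−1) = 615×(4.07)^0.14 = 748 K; P₂ = P₁(V₁/V₂)^n = 811 kPa.

811 kPa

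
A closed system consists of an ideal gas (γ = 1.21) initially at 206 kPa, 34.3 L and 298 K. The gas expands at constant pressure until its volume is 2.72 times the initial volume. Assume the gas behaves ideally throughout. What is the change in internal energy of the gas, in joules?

57900 J

n = P₁V₁/(RT₁) = 206×34.3/(8.314×298) = 2.85 mol.
Isobaric: P stays 206 kPa; V/T = const ⇒ T₂ = 811 K, V₂ = 93.3 L.
For an ideal gas ΔU = nCvΔT with Cv = R/(γ−1) = 39.6 J/(mol·K).
ΔU = 2.85×39.6×(811−298) = 57900 J.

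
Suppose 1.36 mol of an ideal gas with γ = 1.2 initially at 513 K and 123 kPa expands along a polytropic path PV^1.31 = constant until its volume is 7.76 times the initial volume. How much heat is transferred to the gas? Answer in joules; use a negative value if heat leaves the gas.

-4840 J

V₁ = nRT₁/P₁ = 1.36×8.314×513/123 = 47.2 L.
Polytropic n=1.31: T₂ = T₁(V₁/V₂)^(n−1) = 513×(0.129)^0.31 = 272 K; P₂ = P₁(V₁/V₂)^n = 8.40 kPa.
W = (P₁V₁−P₂V₂)/(n−1) = (123×47.2−8.40×366)/0.31 = 8800 J.
ΔU = nCvΔT = 1.36×41.6×(272−513) = -13600 J.
Q = ΔU + W = -4840 J.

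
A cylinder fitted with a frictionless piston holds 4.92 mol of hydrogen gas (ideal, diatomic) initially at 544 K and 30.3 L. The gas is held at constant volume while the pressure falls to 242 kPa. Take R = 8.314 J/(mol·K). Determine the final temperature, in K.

179 K

P₁ = nRT₁/V₁ = 4.92×8.314×544/30.3 = 734 kPa.
Isochoric: V stays 30.3 L; P/T = const ⇒ T₂ = 179 K, P₂ = 242 kPa.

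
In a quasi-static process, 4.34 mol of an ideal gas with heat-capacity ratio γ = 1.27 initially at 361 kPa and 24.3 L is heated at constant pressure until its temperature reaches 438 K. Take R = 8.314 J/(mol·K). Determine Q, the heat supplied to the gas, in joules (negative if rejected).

33100 J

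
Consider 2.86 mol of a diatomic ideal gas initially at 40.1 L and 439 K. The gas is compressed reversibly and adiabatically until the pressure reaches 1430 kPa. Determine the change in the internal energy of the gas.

P₁ = nRT₁/V₁ = 2.86×8.314×439/40.1 = 260 kPa.
Adiabatic: T₂/T₁ = (P₂/P₁)^((γ−1)/γ) ⇒ T₂ = 439×(5.49)^0.286 = 714 K; V₂ = 11.9 L.
For an ideal gas ΔU = nCvΔT with Cv = (5/2)R = 20.8 J/(mol·K).
ΔU = 2.86×20.8×(714−439) = 16400 J.

16400 J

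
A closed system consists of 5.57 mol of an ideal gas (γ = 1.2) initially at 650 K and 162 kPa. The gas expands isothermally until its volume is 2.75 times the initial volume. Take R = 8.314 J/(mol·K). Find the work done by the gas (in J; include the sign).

30500 J

V₁ = nRT₁/P₁ = 5.57×8.314×650/162 = 186 L.
Isothermal: T stays 650 K; PV = const ⇒ V₂ = 511 L, P₂ = 58.9 kPa.
W = nRT ln(V₂/V₁) = 5.57×8.314×650×ln(2.75) = 30500 J.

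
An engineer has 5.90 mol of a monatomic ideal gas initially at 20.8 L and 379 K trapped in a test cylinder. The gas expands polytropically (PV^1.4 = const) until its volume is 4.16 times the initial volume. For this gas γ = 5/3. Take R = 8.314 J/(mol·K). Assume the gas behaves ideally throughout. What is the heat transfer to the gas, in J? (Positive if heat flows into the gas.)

8080 J

P₁ = nRT₁/V₁ = 5.90×8.314×379/20.8 = 894 kPa.
Polytropic n=1.4: T₂ = T₁(V₁/V₂)^(n−1) = 379×(0.240)^0.40 = 214 K; P₂ = P₁(V₁/V₂)^n = 121 kPa.
W = (P₁V₁−P₂V₂)/(n−1) = (894×20.8−121×86.5)/0.40 = 20200 J.
ΔU = nCvΔT = 5.90×12.5×(214−379) = -12100 J.
Q = ΔU + W = 8080 J.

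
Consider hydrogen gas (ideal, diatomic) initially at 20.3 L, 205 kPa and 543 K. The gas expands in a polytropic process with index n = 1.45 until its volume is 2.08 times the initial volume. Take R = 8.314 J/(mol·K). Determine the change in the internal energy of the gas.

n = P₁V₁/(RT₁) = 205×20.3/(8.314×543) = 0.922 mol.
Polytropic n=1.45: T₂ = T₁(V₁/V₂)^(n−1) = 543×(0.481)^0.45 = 391 K; P₂ = P₁(V₁/V₂)^n = 70.9 kPa.
For an ideal gas ΔU = nCvΔT with Cv = (5/2)R = 20.8 J/(mol·K).
ΔU = 0.922×20.8×(391−543) = -2920 J.

-2920 J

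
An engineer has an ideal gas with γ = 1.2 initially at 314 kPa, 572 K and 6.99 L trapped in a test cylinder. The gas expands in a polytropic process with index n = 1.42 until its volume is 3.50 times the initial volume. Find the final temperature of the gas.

Polytropic n=1.42: T₂ = T₁(V₁/V₂)^(n−1) = 572×(0.286)^0.42 = 338 K; P₂ = P₁(V₁/V₂)^n = 53.0 kPa.

338 K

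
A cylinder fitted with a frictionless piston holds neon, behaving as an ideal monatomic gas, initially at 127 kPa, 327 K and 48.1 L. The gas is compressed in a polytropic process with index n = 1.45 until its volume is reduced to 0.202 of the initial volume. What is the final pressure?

1290 kPa

Polytropic n=1.45: T₂ = T₁(V₁/V₂)^(n−1) = 327×(4.95)^0.45 = 672 K; P₂ = P₁(V₁/V₂)^n = 1290 kPa.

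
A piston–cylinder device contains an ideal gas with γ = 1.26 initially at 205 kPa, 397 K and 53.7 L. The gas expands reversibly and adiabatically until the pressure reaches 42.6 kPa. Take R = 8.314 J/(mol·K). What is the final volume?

187 L

Adiabatic: T₂/T₁ = (P₂/P₁)^((γ−1)/γ) ⇒ T₂ = 397×(0.208)^0.206 = 287 K; V₂ = 187 L.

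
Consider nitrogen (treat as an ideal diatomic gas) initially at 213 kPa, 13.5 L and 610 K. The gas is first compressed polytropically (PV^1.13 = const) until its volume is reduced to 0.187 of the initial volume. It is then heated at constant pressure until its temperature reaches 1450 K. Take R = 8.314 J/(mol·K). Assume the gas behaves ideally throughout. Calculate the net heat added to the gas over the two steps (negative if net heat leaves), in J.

n = P₁V₁/(RT₁) = 213×13.5/(8.314×610) = 0.567 mol.
Step 1 — Polytropic n=1.13: T₂ = T₁(V₁/V₂)^(n−1) = 610×(5.35)^0.13 = 759 K; P₂ = P₁(V₁/V₂)^n = 1420 kPa.
W = (P₁V₁−P₂V₂)/(n−1) = (213×13.5−1420×2.52)/0.13 = -5390 J.
ΔU = nCvΔT = 0.567×20.8×(759−610) = 1750 J.
Q = ΔU + W = -3640 J.
State after step 1: P = 1420 kPa, V = 2.52 L, T = 759 K.
Step 2 — Isobaric: P stays 1420 kPa; V/T = const ⇒ T₂ = 1450 K, V₂ = 4.83 L.
W = PΔV = 1420×(4.83−2.52) kPa·L = 3260 J.
ΔU = nCvΔT = 0.567×20.8×(1450−759) = 8150 J.
Q = ΔU + W = nCpΔT = 11400 J.
Net over both steps: W = -2130 J, Q = 7770 J, ΔU = 9900 J.

7770 J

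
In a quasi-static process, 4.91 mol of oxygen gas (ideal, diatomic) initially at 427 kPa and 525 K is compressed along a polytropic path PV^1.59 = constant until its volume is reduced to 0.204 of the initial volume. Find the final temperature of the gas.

1340 K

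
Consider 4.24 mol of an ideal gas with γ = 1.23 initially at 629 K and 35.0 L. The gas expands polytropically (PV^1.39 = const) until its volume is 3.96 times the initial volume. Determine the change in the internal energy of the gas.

-40000 J

P₁ = nRT₁/V₁ = 4.24×8.314×629/35.0 = 634 kPa.
Polytropic n=1.39: T₂ = T₁(V₁/V₂)^(n−1) = 629×(0.253)^0.39 = 368 K; P₂ = P₁(V₁/V₂)^n = 93.5 kPa.
For an ideal gas ΔU = nCvΔT with Cv = R/(γ−1) = 36.1 J/(mol·K).
ΔU = 4.24×36.1×(368−629) = -40000 J.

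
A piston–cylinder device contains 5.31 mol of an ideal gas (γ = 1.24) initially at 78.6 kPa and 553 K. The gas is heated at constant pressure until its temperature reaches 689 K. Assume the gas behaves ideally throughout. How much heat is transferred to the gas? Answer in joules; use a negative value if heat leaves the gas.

31000 J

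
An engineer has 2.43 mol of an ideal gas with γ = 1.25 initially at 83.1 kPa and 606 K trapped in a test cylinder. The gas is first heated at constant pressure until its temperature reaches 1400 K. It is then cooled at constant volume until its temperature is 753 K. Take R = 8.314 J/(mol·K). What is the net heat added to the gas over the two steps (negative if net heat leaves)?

27900 J

V₁ = nRT₁/P₁ = 2.43×8.314×606/83.1 = 147 L.
Step 1 — Isobaric: P stays 83.1 kPa; V/T = const ⇒ T₂ = 1400 K, V₂ = 340 L.
W = PΔV = 83.1×(340−147) kPa·L = 16000 J.
ΔU = nCvΔT = 2.43×33.3×(1400−606) = 64200 J.
Q = ΔU + W = nCpΔT = 80200 J.
State after step 1: P = 83.1 kPa, V = 340 L, T = 1400 K.
Step 2 — Isochoric: V stays 340 L; P/T = const ⇒ T₂ = 753 K, P₂ = 44.7 kPa.
W = 0 (no volume change).
ΔU = nCvΔT = 2.43×33.3×(753−1400) = -52300 J.
Q = ΔU = -52300 J.
Net over both steps: W = 16000 J, Q = 27900 J, ΔU = 11900 J.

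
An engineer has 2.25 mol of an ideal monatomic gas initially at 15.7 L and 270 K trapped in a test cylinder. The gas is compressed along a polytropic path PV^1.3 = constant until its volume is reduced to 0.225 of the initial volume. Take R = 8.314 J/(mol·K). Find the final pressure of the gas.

P₁ = nRT₁/V₁ = 2.25×8.314×270/15.7 = 322 kPa.
Polytropic n=1.3: T₂ = T₁(V₁/V₂)^(n−1) = 270×(4.44)^0.30 = 422 K; P₂ = P₁(V₁/V₂)^n = 2240 kPa.

2240 kPa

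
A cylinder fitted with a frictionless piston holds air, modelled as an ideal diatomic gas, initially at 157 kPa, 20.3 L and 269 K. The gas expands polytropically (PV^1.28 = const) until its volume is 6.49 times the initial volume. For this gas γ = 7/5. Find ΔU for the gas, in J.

-3250 J

n = P₁V₁/(RT₁) = 157×20.3/(8.314×269) = 1.43 mol.
Polytropic n=1.28: T₂ = T₁(V₁/V₂)^(n−1) = 269×(0.154)^0.28 = 159 K; P₂ = P₁(V₁/V₂)^n = 14.3 kPa.
For an ideal gas ΔU = nCvΔT with Cv = (5/2)R = 20.8 J/(mol·K).
ΔU = 1.43×20.8×(159−269) = -3250 J.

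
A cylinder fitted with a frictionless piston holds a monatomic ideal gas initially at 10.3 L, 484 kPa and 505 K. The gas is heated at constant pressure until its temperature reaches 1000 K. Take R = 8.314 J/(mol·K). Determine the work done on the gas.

-4890 J

n = P₁V₁/(RT₁) = 484×10.3/(8.314×505) = 1.19 mol.
Isobaric: P stays 484 kPa; V/T = const ⇒ T₂ = 1000 K, V₂ = 20.4 L.
W = PΔV = 484×(20.4−10.3) kPa·L = 4890 J.
Work done on the gas = −W_by = -4890 J.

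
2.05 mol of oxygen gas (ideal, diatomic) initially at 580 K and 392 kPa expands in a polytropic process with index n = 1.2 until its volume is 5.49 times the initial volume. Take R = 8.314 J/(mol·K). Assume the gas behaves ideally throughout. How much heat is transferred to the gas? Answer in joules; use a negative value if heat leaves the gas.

V₁ = nRT₁/P₁ = 2.05×8.314×580/392 = 25.2 L.
Polytropic n=1.2: T₂ = T₁(V₁/V₂)^(n−1) = 580×(0.182)^0.20 = 413 K; P₂ = P₁(V₁/V₂)^n = 50.8 kPa.
W = (P₁V₁−P₂V₂)/(n−1) = (392×25.2−50.8×138)/0.20 = 14300 J.
ΔU = nCvΔT = 2.05×20.8×(413−580) = -7130 J.
Q = ΔU + W = 7130 J.

7130 J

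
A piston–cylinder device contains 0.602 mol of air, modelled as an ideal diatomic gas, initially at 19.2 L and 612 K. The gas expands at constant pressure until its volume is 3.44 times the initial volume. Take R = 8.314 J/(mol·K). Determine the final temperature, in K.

P₁ = nRT₁/V₁ = 0.602×8.314×612/19.2 = 160 kPa.
Isobaric: P stays 160 kPa; V/T = const ⇒ T₂ = 2110 K, V₂ = 66.0 L.

2110 K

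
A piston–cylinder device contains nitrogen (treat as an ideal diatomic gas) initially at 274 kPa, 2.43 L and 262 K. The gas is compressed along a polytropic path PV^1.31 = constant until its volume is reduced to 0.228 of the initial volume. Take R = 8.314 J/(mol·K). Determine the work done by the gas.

-1250 J

n = P₁V₁/(RT₁) = 274×2.43/(8.314×262) = 0.306 mol.
Polytropic n=1.31: T₂ = T₁(V₁/V₂)^(n−1) = 262×(4.39)^0.31 = 414 K; P₂ = P₁(V₁/V₂)^n = 1900 kPa.
W = (P₁V₁−P₂V₂)/(n−1) = (274×2.43−1900×0.554)/0.31 = -1250 J.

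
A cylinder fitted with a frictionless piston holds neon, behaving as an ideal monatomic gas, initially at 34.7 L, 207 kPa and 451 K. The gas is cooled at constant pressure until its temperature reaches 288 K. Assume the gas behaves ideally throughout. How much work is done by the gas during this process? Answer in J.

n = P₁V₁/(RT₁) = 207×34.7/(8.314×451) = 1.92 mol.
Isobaric: P stays 207 kPa; V/T = const ⇒ T₂ = 288 K, V₂ = 22.2 L.
W = PΔV = 207×(22.2−34.7) kPa·L = -2600 J.

-2600 J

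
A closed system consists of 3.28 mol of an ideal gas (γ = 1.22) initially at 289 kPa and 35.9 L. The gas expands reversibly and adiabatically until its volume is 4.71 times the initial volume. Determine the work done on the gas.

-13600 J

T₁ = P₁V₁/(nR) = 289×35.9/(3.28×8.314) = 380 K.
Adiabatic: TV^(γ−1) = const ⇒ T₂ = 380×(0.212)^0.220 = 271 K; PV^γ = const ⇒ P₂ = 43.6 kPa.
ΔU = nCvΔT = 3.28×37.8×(271−380) = -13600 J.
Q = 0 for an adiabatic process, so W = −ΔU = 13600 J.
Work done on the gas = −W_by = -13600 J.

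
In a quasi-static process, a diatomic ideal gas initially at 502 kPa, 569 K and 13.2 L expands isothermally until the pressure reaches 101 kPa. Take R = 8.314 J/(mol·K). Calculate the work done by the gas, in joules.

n = P₁V₁/(RT₁) = 502×13.2/(8.314×569) = 1.40 mol.
Isothermal: T stays 569 K; PV = const ⇒ V₂ = 65.6 L, P₂ = 101 kPa.
W = nRT ln(V₂/V₁) = 1.40×8.314×569×ln(4.97) = 10600 J.

10600 J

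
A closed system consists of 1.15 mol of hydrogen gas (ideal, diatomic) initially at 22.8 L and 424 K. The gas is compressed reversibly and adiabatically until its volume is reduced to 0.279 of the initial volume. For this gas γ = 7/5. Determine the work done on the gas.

P₁ = nRT₁/V₁ = 1.15×8.314×424/22.8 = 178 kPa.
Adiabatic: TV^(γ−1) = const ⇒ T₂ = 424×(3.58)^0.400 = 707 K; PV^γ = const ⇒ P₂ = 1060 kPa.
ΔU = nCvΔT = 1.15×20.8×(707−424) = 6750 J.
Q = 0 for an adiabatic process, so W = −ΔU = -6750 J.
Work done on the gas = −W_by = 6750 J.

6750 J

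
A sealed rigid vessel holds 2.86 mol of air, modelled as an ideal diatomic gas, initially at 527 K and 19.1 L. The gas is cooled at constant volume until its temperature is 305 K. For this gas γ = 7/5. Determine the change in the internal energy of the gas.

P₁ = nRT₁/V₁ = 2.86×8.314×527/19.1 = 656 kPa.
Isochoric: V stays 19.1 L; P/T = const ⇒ T₂ = 305 K, P₂ = 380 kPa.
For an ideal gas ΔU = nCvΔT with Cv = (5/2)R = 20.8 J/(mol·K).
ΔU = 2.86×20.8×(305−527) = -13200 J.

-13200 J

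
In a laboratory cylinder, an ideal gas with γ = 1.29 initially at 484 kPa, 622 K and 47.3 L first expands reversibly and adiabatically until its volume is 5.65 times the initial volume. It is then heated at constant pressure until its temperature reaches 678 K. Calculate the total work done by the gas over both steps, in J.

42300 J

n = P₁V₁/(RT₁) = 484×47.3/(8.314×622) = 4.43 mol.
Step 1 — Adiabatic: TV^(γ−1) = const ⇒ T₂ = 622×(0.177)^0.290 = 376 K; PV^γ = const ⇒ P₂ = 51.8 kPa.
ΔU = nCvΔT = 4.43×28.7×(376−622) = -31200 J.
Q = 0 for an adiabatic process, so W = −ΔU = 31200 J.
State after step 1: P = 51.8 kPa, V = 267 L, T = 376 K.
Step 2 — Isobaric: P stays 51.8 kPa; V/T = const ⇒ T₂ = 678 K, V₂ = 481 L.
W = PΔV = 51.8×(481−267) kPa·L = 11100 J.
ΔU = nCvΔT = 4.43×28.7×(678−376) = 38300 J.
Q = ΔU + W = nCpΔT = 49400 J.
Net over both steps: W = 42300 J, Q = 49400 J, ΔU = 7110 J.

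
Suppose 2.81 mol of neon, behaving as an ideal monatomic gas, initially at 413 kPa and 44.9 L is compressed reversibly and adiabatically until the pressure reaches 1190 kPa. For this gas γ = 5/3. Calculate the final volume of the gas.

23.8 L

T₁ = P₁V₁/(nR) = 413×44.9/(2.81×8.314) = 794 K.
Adiabatic: T₂/T₁ = (P₂/P₁)^((γ−1)/γ) ⇒ T₂ = 794×(2.88)^0.400 = 1210 K; V₂ = 23.8 L.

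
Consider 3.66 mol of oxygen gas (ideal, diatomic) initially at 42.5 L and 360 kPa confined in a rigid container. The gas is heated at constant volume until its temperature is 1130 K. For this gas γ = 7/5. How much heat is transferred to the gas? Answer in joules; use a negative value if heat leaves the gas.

47700 J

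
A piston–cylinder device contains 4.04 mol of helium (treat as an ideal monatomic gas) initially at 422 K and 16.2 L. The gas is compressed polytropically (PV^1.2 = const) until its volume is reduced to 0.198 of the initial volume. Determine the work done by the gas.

-27100 J

P₁ = nRT₁/V₁ = 4.04×8.314×422/16.2 = 875 kPa.
Polytropic n=1.2: T₂ = T₁(V₁/V₂)^(n−1) = 422×(5.05)^0.20 = 583 K; P₂ = P₁(V₁/V₂)^n = 6110 kPa.
W = (P₁V₁−P₂V₂)/(n−1) = (875×16.2−6110×3.21)/0.20 = -27100 J.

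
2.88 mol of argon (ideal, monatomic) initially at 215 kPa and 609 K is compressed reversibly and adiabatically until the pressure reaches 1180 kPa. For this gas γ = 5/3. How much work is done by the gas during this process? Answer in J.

-21300 J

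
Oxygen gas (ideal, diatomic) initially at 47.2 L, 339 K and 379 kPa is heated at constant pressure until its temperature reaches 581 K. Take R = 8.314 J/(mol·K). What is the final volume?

80.9 L

Isobaric: P stays 379 kPa; V/T = const ⇒ T₂ = 581 K, V₂ = 80.9 L.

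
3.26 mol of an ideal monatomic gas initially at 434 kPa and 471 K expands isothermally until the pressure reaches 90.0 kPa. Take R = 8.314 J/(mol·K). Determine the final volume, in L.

142 L

V₁ = nRT₁/P₁ = 3.26×8.314×471/434 = 29.4 L.
Isothermal: T stays 471 K; PV = const ⇒ V₂ = 142 L, P₂ = 90.0 kPa.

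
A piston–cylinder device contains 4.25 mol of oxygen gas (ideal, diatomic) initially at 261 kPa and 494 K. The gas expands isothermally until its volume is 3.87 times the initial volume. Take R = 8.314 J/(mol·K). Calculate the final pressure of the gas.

67.4 kPa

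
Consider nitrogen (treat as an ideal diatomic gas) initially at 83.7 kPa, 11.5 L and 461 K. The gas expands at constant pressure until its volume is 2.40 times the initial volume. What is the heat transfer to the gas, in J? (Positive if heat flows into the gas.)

n = P₁V₁/(RT₁) = 83.7×11.5/(8.314×461) = 0.251 mol.
Isobaric: P stays 83.7 kPa; V/T = const ⇒ T₂ = 1110 K, V₂ = 27.6 L.
W = PΔV = 83.7×(27.6−11.5) kPa·L = 1350 J.
ΔU = nCvΔT = 0.251×20.8×(1110−461) = 3370 J.
Q = ΔU + W = nCpΔT = 4720 J.

4720 J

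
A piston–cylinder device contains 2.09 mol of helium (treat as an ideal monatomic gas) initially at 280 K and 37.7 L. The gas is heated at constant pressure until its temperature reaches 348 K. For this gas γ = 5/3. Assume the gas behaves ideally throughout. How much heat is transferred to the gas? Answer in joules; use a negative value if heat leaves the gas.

P₁ = nRT₁/V₁ = 2.09×8.314×280/37.7 = 129 kPa.
Isobaric: P stays 129 kPa; V/T = const ⇒ T₂ = 348 K, V₂ = 46.9 L.
W = PΔV = 129×(46.9−37.7) kPa·L = 1180 J.
ΔU = nCvΔT = 2.09×12.5×(348−280) = 1770 J.
Q = ΔU + W = nCpΔT = 2950 J.

2950 J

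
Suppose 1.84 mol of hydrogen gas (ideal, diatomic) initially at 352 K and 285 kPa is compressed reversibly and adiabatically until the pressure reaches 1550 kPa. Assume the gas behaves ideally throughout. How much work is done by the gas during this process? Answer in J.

V₁ = nRT₁/P₁ = 1.84×8.314×352/285 = 18.9 L.
Adiabatic: T₂/T₁ = (P₂/P₁)^((γ−1)/γ) ⇒ T₂ = 352×(5.44)^0.286 = 571 K; V₂ = 5.64 L.
ΔU = nCvΔT = 1.84×20.8×(571−352) = 8380 J.
Q = 0 for an adiabatic process, so W = −ΔU = -8380 J.

-8380 J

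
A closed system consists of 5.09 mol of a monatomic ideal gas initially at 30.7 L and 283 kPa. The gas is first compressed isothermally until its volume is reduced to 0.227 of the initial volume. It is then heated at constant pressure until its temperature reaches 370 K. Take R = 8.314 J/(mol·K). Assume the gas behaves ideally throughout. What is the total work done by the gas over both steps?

T₁ = P₁V₁/(nR) = 283×30.7/(5.09×8.314) = 205 K.
Step 1 — Isothermal: T stays 205 K; PV = const ⇒ V₂ = 6.97 L, P₂ = 1250 kPa.
ΔU = 0 (ideal gas, T constant).
W = nRT ln(V₂/V₁) = 5.09×8.314×205×ln(0.227) = -12900 J.
Q = ΔU + W = -12900 J.
State after step 1: P = 1250 kPa, V = 6.97 L, T = 205 K.
Step 2 — Isobaric: P stays 1250 kPa; V/T = const ⇒ T₂ = 370 K, V₂ = 12.6 L.
W = PΔV = 1250×(12.6−6.97) kPa·L = 6970 J.
ΔU = nCvΔT = 5.09×12.5×(370−205) = 10500 J.
Q = ΔU + W = nCpΔT = 17400 J.
Net over both steps: W = -5910 J, Q = 4540 J, ΔU = 10500 J.

-5910 J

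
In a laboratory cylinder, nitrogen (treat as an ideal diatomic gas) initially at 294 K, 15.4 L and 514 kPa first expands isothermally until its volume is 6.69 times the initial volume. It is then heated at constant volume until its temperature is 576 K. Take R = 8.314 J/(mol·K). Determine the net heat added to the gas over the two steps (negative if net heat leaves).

34000 J

n = P₁V₁/(RT₁) = 514×15.4/(8.314×294) = 3.24 mol.
Step 1 — Isothermal: T stays 294 K; PV = const ⇒ V₂ = 103 L, P₂ = 76.8 kPa.
ΔU = 0 (ideal gas, T constant).
W = nRT ln(V₂/V₁) = 3.24×8.314×294×ln(6.69) = 15000 J.
Q = ΔU + W = 15000 J.
State after step 1: P = 76.8 kPa, V = 103 L, T = 294 K.
Step 2 — Isochoric: V stays 103 L; P/T = const ⇒ T₂ = 576 K, P₂ = 151 kPa.
W = 0 (no volume change).
ΔU = nCvΔT = 3.24×20.8×(576−294) = 19000 J.
Q = ΔU = 19000 J.
Net over both steps: W = 15000 J, Q = 34000 J, ΔU = 19000 J.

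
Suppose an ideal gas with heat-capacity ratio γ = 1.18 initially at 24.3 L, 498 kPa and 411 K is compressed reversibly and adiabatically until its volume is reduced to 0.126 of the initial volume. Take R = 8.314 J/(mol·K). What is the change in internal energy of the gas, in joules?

30400 J

n = P₁V₁/(RT₁) = 498×24.3/(8.314×411) = 3.54 mol.
Adiabatic: TV^(γ−1) = const ⇒ T₂ = 411×(7.94)^0.180 = 597 K; PV^γ = const ⇒ P₂ = 5740 kPa.
For an ideal gas ΔU = nCvΔT with Cv = R/(γ−1) = 46.2 J/(mol·K).
ΔU = 3.54×46.2×(597−411) = 30400 J.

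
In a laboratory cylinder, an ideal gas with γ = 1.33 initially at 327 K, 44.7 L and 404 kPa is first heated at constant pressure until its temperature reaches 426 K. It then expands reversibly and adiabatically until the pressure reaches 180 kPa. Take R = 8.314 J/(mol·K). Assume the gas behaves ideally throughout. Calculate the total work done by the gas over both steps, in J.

18400 J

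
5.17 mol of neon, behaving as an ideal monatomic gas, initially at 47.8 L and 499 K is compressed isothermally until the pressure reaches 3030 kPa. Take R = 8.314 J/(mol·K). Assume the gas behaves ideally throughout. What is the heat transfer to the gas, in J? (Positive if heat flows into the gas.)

-41000 J

P₁ = nRT₁/V₁ = 5.17×8.314×499/47.8 = 449 kPa.
Isothermal: T stays 499 K; PV = const ⇒ V₂ = 7.08 L, P₂ = 3030 kPa.
ΔU = 0 (ideal gas, T constant).
W = nRT ln(V₂/V₁) = 5.17×8.314×499×ln(0.148) = -41000 J.
Q = ΔU + W = -41000 J.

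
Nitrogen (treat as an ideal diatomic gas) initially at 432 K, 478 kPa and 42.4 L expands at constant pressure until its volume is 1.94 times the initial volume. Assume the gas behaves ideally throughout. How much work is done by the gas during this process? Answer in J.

n = P₁V₁/(RT₁) = 478×42.4/(8.314×432) = 5.64 mol.
Isobaric: P stays 478 kPa; V/T = const ⇒ T₂ = 838 K, V₂ = 82.3 L.
W = PΔV = 478×(82.3−42.4) kPa·L = 19100 J.

19100 J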